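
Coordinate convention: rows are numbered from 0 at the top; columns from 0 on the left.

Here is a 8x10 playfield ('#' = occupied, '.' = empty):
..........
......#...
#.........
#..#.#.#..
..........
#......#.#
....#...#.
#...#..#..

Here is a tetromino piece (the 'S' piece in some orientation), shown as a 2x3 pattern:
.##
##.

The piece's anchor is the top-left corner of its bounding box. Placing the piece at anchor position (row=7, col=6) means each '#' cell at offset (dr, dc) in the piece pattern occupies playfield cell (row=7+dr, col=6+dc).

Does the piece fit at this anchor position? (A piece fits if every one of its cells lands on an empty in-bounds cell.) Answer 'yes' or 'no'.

Answer: no

Derivation:
Check each piece cell at anchor (7, 6):
  offset (0,1) -> (7,7): occupied ('#') -> FAIL
  offset (0,2) -> (7,8): empty -> OK
  offset (1,0) -> (8,6): out of bounds -> FAIL
  offset (1,1) -> (8,7): out of bounds -> FAIL
All cells valid: no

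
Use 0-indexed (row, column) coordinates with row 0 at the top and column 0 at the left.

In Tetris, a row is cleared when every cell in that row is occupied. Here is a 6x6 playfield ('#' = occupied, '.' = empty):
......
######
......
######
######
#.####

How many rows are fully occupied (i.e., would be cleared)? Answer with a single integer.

Check each row:
  row 0: 6 empty cells -> not full
  row 1: 0 empty cells -> FULL (clear)
  row 2: 6 empty cells -> not full
  row 3: 0 empty cells -> FULL (clear)
  row 4: 0 empty cells -> FULL (clear)
  row 5: 1 empty cell -> not full
Total rows cleared: 3

Answer: 3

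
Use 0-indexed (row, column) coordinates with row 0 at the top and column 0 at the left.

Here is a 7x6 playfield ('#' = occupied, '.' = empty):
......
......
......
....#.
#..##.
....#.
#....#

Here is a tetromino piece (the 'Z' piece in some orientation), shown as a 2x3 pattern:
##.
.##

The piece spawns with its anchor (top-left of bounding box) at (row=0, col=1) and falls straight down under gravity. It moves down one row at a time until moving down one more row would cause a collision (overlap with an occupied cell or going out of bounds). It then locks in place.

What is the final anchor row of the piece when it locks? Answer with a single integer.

Answer: 2

Derivation:
Spawn at (row=0, col=1). Try each row:
  row 0: fits
  row 1: fits
  row 2: fits
  row 3: blocked -> lock at row 2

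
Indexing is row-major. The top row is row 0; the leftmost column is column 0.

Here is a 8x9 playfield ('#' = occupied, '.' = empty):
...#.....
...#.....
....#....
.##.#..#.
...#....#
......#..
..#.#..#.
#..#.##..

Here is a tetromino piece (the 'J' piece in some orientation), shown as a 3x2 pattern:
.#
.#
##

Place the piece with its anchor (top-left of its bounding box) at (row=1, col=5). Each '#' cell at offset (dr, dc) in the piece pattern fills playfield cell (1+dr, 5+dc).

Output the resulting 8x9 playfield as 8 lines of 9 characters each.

Answer: ...#.....
...#..#..
....#.#..
.##.####.
...#....#
......#..
..#.#..#.
#..#.##..

Derivation:
Fill (1+0,5+1) = (1,6)
Fill (1+1,5+1) = (2,6)
Fill (1+2,5+0) = (3,5)
Fill (1+2,5+1) = (3,6)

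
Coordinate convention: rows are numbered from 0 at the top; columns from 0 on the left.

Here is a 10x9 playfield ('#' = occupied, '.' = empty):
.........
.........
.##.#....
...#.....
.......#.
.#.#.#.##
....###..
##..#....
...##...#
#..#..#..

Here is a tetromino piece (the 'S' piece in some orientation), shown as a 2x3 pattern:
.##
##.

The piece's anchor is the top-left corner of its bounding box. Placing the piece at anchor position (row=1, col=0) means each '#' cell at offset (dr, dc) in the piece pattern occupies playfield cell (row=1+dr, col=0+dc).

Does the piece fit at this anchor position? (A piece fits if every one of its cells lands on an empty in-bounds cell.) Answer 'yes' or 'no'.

Check each piece cell at anchor (1, 0):
  offset (0,1) -> (1,1): empty -> OK
  offset (0,2) -> (1,2): empty -> OK
  offset (1,0) -> (2,0): empty -> OK
  offset (1,1) -> (2,1): occupied ('#') -> FAIL
All cells valid: no

Answer: no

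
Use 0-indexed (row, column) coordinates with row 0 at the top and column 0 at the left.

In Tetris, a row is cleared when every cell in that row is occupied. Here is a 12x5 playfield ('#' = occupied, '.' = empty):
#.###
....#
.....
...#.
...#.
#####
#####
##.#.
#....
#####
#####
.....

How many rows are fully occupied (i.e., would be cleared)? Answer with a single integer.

Check each row:
  row 0: 1 empty cell -> not full
  row 1: 4 empty cells -> not full
  row 2: 5 empty cells -> not full
  row 3: 4 empty cells -> not full
  row 4: 4 empty cells -> not full
  row 5: 0 empty cells -> FULL (clear)
  row 6: 0 empty cells -> FULL (clear)
  row 7: 2 empty cells -> not full
  row 8: 4 empty cells -> not full
  row 9: 0 empty cells -> FULL (clear)
  row 10: 0 empty cells -> FULL (clear)
  row 11: 5 empty cells -> not full
Total rows cleared: 4

Answer: 4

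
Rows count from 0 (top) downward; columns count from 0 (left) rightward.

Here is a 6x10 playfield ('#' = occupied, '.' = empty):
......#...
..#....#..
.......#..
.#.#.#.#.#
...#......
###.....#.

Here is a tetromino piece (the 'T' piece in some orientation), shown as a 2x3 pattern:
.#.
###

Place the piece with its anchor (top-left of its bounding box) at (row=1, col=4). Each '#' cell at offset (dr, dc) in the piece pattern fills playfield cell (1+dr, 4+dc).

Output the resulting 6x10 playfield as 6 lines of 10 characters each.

Fill (1+0,4+1) = (1,5)
Fill (1+1,4+0) = (2,4)
Fill (1+1,4+1) = (2,5)
Fill (1+1,4+2) = (2,6)

Answer: ......#...
..#..#.#..
....####..
.#.#.#.#.#
...#......
###.....#.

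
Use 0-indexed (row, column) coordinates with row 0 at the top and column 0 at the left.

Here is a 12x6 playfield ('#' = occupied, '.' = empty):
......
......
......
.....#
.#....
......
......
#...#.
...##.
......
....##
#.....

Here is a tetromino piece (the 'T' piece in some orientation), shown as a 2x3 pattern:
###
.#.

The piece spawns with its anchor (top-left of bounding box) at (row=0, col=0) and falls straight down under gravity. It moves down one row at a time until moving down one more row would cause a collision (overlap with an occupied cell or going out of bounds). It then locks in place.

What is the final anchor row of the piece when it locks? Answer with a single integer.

Answer: 2

Derivation:
Spawn at (row=0, col=0). Try each row:
  row 0: fits
  row 1: fits
  row 2: fits
  row 3: blocked -> lock at row 2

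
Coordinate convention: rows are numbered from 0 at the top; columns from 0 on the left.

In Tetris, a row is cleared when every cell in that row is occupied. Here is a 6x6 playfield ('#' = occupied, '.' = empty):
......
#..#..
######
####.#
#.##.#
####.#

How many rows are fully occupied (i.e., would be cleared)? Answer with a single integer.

Answer: 1

Derivation:
Check each row:
  row 0: 6 empty cells -> not full
  row 1: 4 empty cells -> not full
  row 2: 0 empty cells -> FULL (clear)
  row 3: 1 empty cell -> not full
  row 4: 2 empty cells -> not full
  row 5: 1 empty cell -> not full
Total rows cleared: 1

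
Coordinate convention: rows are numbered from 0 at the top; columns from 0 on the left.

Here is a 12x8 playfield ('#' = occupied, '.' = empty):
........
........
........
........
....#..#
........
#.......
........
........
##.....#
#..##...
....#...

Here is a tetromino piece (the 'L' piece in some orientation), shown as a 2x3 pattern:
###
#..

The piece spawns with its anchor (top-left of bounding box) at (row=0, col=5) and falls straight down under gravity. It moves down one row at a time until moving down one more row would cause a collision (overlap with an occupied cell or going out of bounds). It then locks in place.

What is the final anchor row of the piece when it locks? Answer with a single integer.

Answer: 3

Derivation:
Spawn at (row=0, col=5). Try each row:
  row 0: fits
  row 1: fits
  row 2: fits
  row 3: fits
  row 4: blocked -> lock at row 3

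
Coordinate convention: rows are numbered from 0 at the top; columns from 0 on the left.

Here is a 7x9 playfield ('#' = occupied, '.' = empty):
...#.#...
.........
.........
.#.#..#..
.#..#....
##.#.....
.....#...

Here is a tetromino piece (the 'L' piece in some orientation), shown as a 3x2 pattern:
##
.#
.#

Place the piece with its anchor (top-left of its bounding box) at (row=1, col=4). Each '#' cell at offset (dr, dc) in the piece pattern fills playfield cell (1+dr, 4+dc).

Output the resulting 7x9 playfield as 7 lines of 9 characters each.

Fill (1+0,4+0) = (1,4)
Fill (1+0,4+1) = (1,5)
Fill (1+1,4+1) = (2,5)
Fill (1+2,4+1) = (3,5)

Answer: ...#.#...
....##...
.....#...
.#.#.##..
.#..#....
##.#.....
.....#...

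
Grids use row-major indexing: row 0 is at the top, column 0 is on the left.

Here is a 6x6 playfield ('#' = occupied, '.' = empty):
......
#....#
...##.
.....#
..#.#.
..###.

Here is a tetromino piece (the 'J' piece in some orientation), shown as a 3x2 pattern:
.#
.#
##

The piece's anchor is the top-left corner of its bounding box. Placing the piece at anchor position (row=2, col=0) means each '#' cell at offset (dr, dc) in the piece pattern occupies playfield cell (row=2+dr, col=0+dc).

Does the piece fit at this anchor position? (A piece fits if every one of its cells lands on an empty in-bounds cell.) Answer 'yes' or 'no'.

Check each piece cell at anchor (2, 0):
  offset (0,1) -> (2,1): empty -> OK
  offset (1,1) -> (3,1): empty -> OK
  offset (2,0) -> (4,0): empty -> OK
  offset (2,1) -> (4,1): empty -> OK
All cells valid: yes

Answer: yes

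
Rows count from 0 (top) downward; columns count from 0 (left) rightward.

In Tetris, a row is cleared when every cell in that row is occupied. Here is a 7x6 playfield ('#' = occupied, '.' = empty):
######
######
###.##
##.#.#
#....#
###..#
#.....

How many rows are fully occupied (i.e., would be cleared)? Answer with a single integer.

Check each row:
  row 0: 0 empty cells -> FULL (clear)
  row 1: 0 empty cells -> FULL (clear)
  row 2: 1 empty cell -> not full
  row 3: 2 empty cells -> not full
  row 4: 4 empty cells -> not full
  row 5: 2 empty cells -> not full
  row 6: 5 empty cells -> not full
Total rows cleared: 2

Answer: 2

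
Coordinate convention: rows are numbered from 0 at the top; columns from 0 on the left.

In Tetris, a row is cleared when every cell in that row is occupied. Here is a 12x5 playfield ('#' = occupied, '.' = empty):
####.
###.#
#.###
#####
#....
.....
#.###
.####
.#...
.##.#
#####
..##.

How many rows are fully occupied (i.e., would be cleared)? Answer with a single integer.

Answer: 2

Derivation:
Check each row:
  row 0: 1 empty cell -> not full
  row 1: 1 empty cell -> not full
  row 2: 1 empty cell -> not full
  row 3: 0 empty cells -> FULL (clear)
  row 4: 4 empty cells -> not full
  row 5: 5 empty cells -> not full
  row 6: 1 empty cell -> not full
  row 7: 1 empty cell -> not full
  row 8: 4 empty cells -> not full
  row 9: 2 empty cells -> not full
  row 10: 0 empty cells -> FULL (clear)
  row 11: 3 empty cells -> not full
Total rows cleared: 2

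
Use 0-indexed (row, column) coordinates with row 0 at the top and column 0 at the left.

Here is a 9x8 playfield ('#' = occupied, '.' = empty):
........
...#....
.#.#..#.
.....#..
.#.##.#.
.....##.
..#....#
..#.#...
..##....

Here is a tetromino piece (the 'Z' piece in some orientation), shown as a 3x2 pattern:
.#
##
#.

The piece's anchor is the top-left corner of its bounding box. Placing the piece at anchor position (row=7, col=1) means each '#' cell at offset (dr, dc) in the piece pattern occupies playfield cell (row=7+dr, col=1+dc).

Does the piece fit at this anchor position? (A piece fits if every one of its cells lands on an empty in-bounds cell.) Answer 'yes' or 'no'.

Answer: no

Derivation:
Check each piece cell at anchor (7, 1):
  offset (0,1) -> (7,2): occupied ('#') -> FAIL
  offset (1,0) -> (8,1): empty -> OK
  offset (1,1) -> (8,2): occupied ('#') -> FAIL
  offset (2,0) -> (9,1): out of bounds -> FAIL
All cells valid: no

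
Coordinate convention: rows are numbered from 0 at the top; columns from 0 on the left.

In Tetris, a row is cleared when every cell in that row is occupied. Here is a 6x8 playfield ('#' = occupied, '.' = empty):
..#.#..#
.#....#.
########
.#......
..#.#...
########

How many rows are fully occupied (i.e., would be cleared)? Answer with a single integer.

Check each row:
  row 0: 5 empty cells -> not full
  row 1: 6 empty cells -> not full
  row 2: 0 empty cells -> FULL (clear)
  row 3: 7 empty cells -> not full
  row 4: 6 empty cells -> not full
  row 5: 0 empty cells -> FULL (clear)
Total rows cleared: 2

Answer: 2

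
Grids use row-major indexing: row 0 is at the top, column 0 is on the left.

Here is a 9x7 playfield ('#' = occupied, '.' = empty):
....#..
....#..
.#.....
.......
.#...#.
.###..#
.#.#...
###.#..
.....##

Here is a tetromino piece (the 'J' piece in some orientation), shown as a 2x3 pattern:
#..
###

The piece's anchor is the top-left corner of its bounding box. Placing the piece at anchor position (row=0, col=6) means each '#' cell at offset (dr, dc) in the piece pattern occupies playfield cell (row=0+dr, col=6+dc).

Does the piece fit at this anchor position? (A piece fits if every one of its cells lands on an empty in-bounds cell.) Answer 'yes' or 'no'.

Check each piece cell at anchor (0, 6):
  offset (0,0) -> (0,6): empty -> OK
  offset (1,0) -> (1,6): empty -> OK
  offset (1,1) -> (1,7): out of bounds -> FAIL
  offset (1,2) -> (1,8): out of bounds -> FAIL
All cells valid: no

Answer: no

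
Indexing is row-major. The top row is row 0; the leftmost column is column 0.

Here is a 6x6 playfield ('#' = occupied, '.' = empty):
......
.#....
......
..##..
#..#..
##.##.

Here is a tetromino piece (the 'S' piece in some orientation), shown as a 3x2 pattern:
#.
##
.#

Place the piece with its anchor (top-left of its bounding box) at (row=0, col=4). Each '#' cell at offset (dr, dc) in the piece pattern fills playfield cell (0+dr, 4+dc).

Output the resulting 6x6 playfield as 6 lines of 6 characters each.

Fill (0+0,4+0) = (0,4)
Fill (0+1,4+0) = (1,4)
Fill (0+1,4+1) = (1,5)
Fill (0+2,4+1) = (2,5)

Answer: ....#.
.#..##
.....#
..##..
#..#..
##.##.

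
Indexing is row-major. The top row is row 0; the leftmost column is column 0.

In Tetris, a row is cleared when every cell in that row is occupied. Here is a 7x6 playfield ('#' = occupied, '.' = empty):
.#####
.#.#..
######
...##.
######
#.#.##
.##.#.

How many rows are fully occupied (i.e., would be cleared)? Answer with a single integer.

Answer: 2

Derivation:
Check each row:
  row 0: 1 empty cell -> not full
  row 1: 4 empty cells -> not full
  row 2: 0 empty cells -> FULL (clear)
  row 3: 4 empty cells -> not full
  row 4: 0 empty cells -> FULL (clear)
  row 5: 2 empty cells -> not full
  row 6: 3 empty cells -> not full
Total rows cleared: 2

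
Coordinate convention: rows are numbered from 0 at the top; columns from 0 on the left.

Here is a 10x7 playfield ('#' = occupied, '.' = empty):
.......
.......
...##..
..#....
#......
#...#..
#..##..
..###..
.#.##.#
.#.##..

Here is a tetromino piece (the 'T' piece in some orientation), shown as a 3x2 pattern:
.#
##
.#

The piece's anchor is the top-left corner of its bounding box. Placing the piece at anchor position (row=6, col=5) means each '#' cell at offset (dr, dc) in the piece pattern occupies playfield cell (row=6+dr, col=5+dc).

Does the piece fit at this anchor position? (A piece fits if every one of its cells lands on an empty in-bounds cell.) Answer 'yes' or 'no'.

Answer: no

Derivation:
Check each piece cell at anchor (6, 5):
  offset (0,1) -> (6,6): empty -> OK
  offset (1,0) -> (7,5): empty -> OK
  offset (1,1) -> (7,6): empty -> OK
  offset (2,1) -> (8,6): occupied ('#') -> FAIL
All cells valid: no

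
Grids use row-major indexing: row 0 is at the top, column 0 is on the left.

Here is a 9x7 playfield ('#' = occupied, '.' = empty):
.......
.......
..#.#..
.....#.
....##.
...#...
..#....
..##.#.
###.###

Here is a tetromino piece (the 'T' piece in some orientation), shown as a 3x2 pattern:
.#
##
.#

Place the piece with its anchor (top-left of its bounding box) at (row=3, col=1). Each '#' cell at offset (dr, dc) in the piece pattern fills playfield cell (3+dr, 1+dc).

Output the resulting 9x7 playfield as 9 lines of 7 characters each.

Answer: .......
.......
..#.#..
..#..#.
.##.##.
..##...
..#....
..##.#.
###.###

Derivation:
Fill (3+0,1+1) = (3,2)
Fill (3+1,1+0) = (4,1)
Fill (3+1,1+1) = (4,2)
Fill (3+2,1+1) = (5,2)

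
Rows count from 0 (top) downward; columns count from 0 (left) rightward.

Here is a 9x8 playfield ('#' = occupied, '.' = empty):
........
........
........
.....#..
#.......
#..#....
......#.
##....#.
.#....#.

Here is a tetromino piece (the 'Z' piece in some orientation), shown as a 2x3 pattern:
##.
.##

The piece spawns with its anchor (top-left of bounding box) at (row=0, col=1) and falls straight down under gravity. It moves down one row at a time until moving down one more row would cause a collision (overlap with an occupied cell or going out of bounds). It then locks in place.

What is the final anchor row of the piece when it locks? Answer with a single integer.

Answer: 3

Derivation:
Spawn at (row=0, col=1). Try each row:
  row 0: fits
  row 1: fits
  row 2: fits
  row 3: fits
  row 4: blocked -> lock at row 3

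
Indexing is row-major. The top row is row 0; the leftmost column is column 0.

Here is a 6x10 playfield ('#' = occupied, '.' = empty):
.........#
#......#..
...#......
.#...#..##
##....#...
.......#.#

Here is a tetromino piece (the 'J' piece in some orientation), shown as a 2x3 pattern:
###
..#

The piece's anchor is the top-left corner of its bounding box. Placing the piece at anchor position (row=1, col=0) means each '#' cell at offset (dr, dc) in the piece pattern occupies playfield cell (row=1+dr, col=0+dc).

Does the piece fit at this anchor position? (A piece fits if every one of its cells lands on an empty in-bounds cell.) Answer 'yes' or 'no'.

Check each piece cell at anchor (1, 0):
  offset (0,0) -> (1,0): occupied ('#') -> FAIL
  offset (0,1) -> (1,1): empty -> OK
  offset (0,2) -> (1,2): empty -> OK
  offset (1,2) -> (2,2): empty -> OK
All cells valid: no

Answer: no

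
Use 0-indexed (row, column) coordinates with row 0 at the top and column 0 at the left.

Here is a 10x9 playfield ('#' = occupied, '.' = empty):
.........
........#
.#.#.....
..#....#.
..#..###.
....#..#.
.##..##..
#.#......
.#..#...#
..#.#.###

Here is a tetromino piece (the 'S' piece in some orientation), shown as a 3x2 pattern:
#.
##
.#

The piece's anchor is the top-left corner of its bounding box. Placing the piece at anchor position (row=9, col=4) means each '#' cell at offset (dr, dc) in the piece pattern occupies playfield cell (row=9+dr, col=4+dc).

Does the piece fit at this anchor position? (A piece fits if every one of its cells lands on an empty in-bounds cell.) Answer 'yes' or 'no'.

Check each piece cell at anchor (9, 4):
  offset (0,0) -> (9,4): occupied ('#') -> FAIL
  offset (1,0) -> (10,4): out of bounds -> FAIL
  offset (1,1) -> (10,5): out of bounds -> FAIL
  offset (2,1) -> (11,5): out of bounds -> FAIL
All cells valid: no

Answer: no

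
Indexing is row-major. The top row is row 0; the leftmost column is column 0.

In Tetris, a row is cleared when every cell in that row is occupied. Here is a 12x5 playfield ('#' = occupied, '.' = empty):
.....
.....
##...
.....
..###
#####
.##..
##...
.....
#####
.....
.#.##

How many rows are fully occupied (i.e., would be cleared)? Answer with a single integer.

Answer: 2

Derivation:
Check each row:
  row 0: 5 empty cells -> not full
  row 1: 5 empty cells -> not full
  row 2: 3 empty cells -> not full
  row 3: 5 empty cells -> not full
  row 4: 2 empty cells -> not full
  row 5: 0 empty cells -> FULL (clear)
  row 6: 3 empty cells -> not full
  row 7: 3 empty cells -> not full
  row 8: 5 empty cells -> not full
  row 9: 0 empty cells -> FULL (clear)
  row 10: 5 empty cells -> not full
  row 11: 2 empty cells -> not full
Total rows cleared: 2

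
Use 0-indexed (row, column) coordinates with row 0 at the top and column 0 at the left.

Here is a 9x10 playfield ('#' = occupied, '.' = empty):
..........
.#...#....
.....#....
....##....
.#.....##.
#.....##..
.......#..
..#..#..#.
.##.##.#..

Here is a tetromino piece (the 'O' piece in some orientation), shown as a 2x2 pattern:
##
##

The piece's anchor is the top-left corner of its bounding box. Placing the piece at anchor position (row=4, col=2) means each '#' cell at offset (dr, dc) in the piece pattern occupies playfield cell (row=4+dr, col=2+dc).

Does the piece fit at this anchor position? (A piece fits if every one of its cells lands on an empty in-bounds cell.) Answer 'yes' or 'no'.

Answer: yes

Derivation:
Check each piece cell at anchor (4, 2):
  offset (0,0) -> (4,2): empty -> OK
  offset (0,1) -> (4,3): empty -> OK
  offset (1,0) -> (5,2): empty -> OK
  offset (1,1) -> (5,3): empty -> OK
All cells valid: yes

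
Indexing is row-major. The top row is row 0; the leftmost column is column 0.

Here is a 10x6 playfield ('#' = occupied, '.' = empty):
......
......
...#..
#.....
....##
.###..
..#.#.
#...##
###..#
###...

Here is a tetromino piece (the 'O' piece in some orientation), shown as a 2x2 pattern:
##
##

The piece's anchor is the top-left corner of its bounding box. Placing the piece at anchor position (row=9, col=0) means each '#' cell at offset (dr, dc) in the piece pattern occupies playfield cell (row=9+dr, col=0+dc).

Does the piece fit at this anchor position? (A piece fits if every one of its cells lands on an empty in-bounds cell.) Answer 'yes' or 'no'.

Check each piece cell at anchor (9, 0):
  offset (0,0) -> (9,0): occupied ('#') -> FAIL
  offset (0,1) -> (9,1): occupied ('#') -> FAIL
  offset (1,0) -> (10,0): out of bounds -> FAIL
  offset (1,1) -> (10,1): out of bounds -> FAIL
All cells valid: no

Answer: no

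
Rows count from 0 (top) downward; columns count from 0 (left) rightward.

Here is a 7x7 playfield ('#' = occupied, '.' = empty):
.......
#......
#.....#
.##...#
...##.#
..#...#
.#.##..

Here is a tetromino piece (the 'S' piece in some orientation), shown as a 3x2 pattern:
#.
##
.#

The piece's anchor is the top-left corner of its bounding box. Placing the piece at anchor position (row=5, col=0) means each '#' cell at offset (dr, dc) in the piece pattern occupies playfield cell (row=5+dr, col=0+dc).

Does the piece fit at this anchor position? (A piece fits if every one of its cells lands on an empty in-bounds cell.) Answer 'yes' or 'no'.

Answer: no

Derivation:
Check each piece cell at anchor (5, 0):
  offset (0,0) -> (5,0): empty -> OK
  offset (1,0) -> (6,0): empty -> OK
  offset (1,1) -> (6,1): occupied ('#') -> FAIL
  offset (2,1) -> (7,1): out of bounds -> FAIL
All cells valid: no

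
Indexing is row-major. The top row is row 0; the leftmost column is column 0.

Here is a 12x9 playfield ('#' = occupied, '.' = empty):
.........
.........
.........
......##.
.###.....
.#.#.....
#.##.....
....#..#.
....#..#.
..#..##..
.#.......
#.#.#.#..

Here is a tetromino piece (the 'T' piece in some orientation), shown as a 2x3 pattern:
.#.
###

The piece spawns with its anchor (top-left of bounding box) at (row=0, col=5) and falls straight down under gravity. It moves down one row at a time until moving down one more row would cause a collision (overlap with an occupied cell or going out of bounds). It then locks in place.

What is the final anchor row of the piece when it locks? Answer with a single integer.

Answer: 1

Derivation:
Spawn at (row=0, col=5). Try each row:
  row 0: fits
  row 1: fits
  row 2: blocked -> lock at row 1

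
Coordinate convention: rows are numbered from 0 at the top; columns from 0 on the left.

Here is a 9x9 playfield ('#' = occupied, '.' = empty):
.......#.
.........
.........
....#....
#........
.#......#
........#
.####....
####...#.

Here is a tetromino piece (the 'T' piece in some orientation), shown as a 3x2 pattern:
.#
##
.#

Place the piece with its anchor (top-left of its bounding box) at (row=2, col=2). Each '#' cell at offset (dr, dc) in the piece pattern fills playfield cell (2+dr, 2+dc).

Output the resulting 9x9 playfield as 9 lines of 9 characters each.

Answer: .......#.
.........
...#.....
..###....
#..#.....
.#......#
........#
.####....
####...#.

Derivation:
Fill (2+0,2+1) = (2,3)
Fill (2+1,2+0) = (3,2)
Fill (2+1,2+1) = (3,3)
Fill (2+2,2+1) = (4,3)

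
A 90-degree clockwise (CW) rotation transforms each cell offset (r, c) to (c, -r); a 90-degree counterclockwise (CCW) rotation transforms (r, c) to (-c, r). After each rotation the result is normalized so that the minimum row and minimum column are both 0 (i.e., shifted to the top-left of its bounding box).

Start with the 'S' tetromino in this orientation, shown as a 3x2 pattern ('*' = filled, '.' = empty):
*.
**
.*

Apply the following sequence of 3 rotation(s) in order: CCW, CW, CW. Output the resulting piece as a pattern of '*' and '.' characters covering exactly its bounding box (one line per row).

Answer: .**
**.

Derivation:
Start:
*.
**
.*
After rotation 1 (CCW):
.**
**.
After rotation 2 (CW):
*.
**
.*
After rotation 3 (CW):
.**
**.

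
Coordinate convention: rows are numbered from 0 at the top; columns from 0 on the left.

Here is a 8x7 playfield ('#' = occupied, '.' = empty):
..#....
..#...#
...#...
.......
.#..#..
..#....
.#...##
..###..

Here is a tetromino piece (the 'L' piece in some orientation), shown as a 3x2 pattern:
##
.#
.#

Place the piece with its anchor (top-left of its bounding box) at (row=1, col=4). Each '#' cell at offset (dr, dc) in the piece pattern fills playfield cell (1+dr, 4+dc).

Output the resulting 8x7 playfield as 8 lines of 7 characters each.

Fill (1+0,4+0) = (1,4)
Fill (1+0,4+1) = (1,5)
Fill (1+1,4+1) = (2,5)
Fill (1+2,4+1) = (3,5)

Answer: ..#....
..#.###
...#.#.
.....#.
.#..#..
..#....
.#...##
..###..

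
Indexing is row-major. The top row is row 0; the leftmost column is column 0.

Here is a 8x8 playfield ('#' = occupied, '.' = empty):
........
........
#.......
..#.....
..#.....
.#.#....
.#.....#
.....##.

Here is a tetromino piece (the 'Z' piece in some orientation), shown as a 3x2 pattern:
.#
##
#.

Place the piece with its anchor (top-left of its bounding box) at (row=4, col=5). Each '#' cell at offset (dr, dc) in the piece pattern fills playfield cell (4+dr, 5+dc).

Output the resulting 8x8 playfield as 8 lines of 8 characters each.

Answer: ........
........
#.......
..#.....
..#...#.
.#.#.##.
.#...#.#
.....##.

Derivation:
Fill (4+0,5+1) = (4,6)
Fill (4+1,5+0) = (5,5)
Fill (4+1,5+1) = (5,6)
Fill (4+2,5+0) = (6,5)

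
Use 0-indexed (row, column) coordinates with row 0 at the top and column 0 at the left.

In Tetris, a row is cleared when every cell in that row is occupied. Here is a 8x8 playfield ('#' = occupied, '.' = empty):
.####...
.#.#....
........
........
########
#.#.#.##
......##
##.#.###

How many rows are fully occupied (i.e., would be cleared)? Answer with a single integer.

Check each row:
  row 0: 4 empty cells -> not full
  row 1: 6 empty cells -> not full
  row 2: 8 empty cells -> not full
  row 3: 8 empty cells -> not full
  row 4: 0 empty cells -> FULL (clear)
  row 5: 3 empty cells -> not full
  row 6: 6 empty cells -> not full
  row 7: 2 empty cells -> not full
Total rows cleared: 1

Answer: 1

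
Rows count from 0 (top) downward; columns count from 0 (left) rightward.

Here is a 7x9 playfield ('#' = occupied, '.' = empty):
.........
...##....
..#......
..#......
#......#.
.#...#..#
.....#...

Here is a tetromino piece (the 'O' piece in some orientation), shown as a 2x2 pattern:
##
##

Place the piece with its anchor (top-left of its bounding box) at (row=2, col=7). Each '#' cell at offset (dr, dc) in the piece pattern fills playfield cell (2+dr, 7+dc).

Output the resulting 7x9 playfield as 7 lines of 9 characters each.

Answer: .........
...##....
..#....##
..#....##
#......#.
.#...#..#
.....#...

Derivation:
Fill (2+0,7+0) = (2,7)
Fill (2+0,7+1) = (2,8)
Fill (2+1,7+0) = (3,7)
Fill (2+1,7+1) = (3,8)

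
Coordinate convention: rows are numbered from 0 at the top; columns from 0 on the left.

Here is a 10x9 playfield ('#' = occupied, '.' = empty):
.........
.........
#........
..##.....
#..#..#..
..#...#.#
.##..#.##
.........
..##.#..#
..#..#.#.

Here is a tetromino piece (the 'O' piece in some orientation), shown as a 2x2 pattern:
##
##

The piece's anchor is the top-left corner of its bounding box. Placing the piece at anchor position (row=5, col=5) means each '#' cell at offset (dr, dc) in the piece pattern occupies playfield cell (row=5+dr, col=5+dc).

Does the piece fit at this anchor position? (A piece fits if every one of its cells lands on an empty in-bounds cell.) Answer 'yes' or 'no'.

Answer: no

Derivation:
Check each piece cell at anchor (5, 5):
  offset (0,0) -> (5,5): empty -> OK
  offset (0,1) -> (5,6): occupied ('#') -> FAIL
  offset (1,0) -> (6,5): occupied ('#') -> FAIL
  offset (1,1) -> (6,6): empty -> OK
All cells valid: no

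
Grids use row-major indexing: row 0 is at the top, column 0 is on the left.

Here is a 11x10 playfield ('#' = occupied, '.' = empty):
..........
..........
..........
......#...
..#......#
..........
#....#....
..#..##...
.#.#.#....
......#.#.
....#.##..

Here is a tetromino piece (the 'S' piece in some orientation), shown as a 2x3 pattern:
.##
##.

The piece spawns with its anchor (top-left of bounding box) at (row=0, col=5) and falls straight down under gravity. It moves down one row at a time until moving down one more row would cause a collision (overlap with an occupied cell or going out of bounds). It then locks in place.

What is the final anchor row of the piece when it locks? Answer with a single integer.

Spawn at (row=0, col=5). Try each row:
  row 0: fits
  row 1: fits
  row 2: blocked -> lock at row 1

Answer: 1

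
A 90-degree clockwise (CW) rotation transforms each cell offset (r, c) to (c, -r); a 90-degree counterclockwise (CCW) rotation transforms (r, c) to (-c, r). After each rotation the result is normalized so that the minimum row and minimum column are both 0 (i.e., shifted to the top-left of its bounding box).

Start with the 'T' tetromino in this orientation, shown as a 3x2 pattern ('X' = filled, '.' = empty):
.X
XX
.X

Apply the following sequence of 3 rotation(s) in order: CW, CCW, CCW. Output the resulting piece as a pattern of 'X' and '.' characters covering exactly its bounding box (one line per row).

Start:
.X
XX
.X
After rotation 1 (CW):
.X.
XXX
After rotation 2 (CCW):
.X
XX
.X
After rotation 3 (CCW):
XXX
.X.

Answer: XXX
.X.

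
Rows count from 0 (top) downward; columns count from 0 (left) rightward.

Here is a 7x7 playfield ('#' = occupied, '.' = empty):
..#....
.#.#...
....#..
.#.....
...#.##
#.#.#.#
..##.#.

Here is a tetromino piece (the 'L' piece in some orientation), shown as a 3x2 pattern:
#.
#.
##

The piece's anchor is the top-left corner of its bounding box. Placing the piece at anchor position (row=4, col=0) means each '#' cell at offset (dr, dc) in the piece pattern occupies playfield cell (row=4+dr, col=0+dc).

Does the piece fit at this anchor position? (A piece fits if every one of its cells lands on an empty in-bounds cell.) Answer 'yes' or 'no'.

Answer: no

Derivation:
Check each piece cell at anchor (4, 0):
  offset (0,0) -> (4,0): empty -> OK
  offset (1,0) -> (5,0): occupied ('#') -> FAIL
  offset (2,0) -> (6,0): empty -> OK
  offset (2,1) -> (6,1): empty -> OK
All cells valid: no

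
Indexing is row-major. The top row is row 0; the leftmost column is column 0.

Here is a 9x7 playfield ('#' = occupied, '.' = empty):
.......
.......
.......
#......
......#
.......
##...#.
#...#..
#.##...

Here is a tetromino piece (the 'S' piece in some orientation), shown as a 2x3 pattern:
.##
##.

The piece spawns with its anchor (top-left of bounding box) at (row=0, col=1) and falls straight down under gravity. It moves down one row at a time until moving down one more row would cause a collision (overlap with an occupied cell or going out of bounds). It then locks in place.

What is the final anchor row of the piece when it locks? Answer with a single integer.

Spawn at (row=0, col=1). Try each row:
  row 0: fits
  row 1: fits
  row 2: fits
  row 3: fits
  row 4: fits
  row 5: blocked -> lock at row 4

Answer: 4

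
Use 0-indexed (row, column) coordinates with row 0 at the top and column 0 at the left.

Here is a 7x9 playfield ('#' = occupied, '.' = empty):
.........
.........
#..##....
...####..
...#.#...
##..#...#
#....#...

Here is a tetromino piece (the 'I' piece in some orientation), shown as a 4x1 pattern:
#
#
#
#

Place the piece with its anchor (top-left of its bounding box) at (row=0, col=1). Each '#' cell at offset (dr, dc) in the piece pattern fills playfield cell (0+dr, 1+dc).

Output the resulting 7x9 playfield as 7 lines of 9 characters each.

Fill (0+0,1+0) = (0,1)
Fill (0+1,1+0) = (1,1)
Fill (0+2,1+0) = (2,1)
Fill (0+3,1+0) = (3,1)

Answer: .#.......
.#.......
##.##....
.#.####..
...#.#...
##..#...#
#....#...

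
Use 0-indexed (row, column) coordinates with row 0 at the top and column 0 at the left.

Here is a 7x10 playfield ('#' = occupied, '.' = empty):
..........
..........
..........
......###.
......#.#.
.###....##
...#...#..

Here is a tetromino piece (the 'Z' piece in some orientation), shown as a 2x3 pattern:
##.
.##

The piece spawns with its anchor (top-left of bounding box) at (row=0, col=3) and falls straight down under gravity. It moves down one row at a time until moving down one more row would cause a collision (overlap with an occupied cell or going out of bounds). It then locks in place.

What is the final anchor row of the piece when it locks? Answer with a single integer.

Spawn at (row=0, col=3). Try each row:
  row 0: fits
  row 1: fits
  row 2: fits
  row 3: fits
  row 4: fits
  row 5: blocked -> lock at row 4

Answer: 4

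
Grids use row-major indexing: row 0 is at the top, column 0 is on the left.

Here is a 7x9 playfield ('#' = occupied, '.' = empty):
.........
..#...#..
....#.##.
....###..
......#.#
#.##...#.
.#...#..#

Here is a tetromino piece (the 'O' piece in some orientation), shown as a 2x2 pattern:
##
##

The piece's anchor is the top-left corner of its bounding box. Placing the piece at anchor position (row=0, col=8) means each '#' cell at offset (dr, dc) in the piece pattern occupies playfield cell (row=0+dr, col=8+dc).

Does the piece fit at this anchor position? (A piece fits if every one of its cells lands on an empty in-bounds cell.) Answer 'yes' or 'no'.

Check each piece cell at anchor (0, 8):
  offset (0,0) -> (0,8): empty -> OK
  offset (0,1) -> (0,9): out of bounds -> FAIL
  offset (1,0) -> (1,8): empty -> OK
  offset (1,1) -> (1,9): out of bounds -> FAIL
All cells valid: no

Answer: no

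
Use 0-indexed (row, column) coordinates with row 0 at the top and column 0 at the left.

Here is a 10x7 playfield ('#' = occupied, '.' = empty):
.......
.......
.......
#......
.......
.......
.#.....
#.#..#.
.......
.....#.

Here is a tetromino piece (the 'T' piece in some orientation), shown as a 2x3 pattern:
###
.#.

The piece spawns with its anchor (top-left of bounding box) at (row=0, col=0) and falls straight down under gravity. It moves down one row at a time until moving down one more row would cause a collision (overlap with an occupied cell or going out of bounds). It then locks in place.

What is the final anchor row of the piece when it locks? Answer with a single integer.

Spawn at (row=0, col=0). Try each row:
  row 0: fits
  row 1: fits
  row 2: fits
  row 3: blocked -> lock at row 2

Answer: 2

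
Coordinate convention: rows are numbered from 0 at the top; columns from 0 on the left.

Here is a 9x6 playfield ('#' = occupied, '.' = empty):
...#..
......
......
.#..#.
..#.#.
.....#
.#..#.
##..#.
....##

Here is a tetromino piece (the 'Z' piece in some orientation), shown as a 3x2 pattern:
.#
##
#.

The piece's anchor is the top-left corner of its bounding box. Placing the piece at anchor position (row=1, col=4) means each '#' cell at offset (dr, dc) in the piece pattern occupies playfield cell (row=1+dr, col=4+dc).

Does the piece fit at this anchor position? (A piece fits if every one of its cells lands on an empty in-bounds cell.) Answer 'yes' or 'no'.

Answer: no

Derivation:
Check each piece cell at anchor (1, 4):
  offset (0,1) -> (1,5): empty -> OK
  offset (1,0) -> (2,4): empty -> OK
  offset (1,1) -> (2,5): empty -> OK
  offset (2,0) -> (3,4): occupied ('#') -> FAIL
All cells valid: no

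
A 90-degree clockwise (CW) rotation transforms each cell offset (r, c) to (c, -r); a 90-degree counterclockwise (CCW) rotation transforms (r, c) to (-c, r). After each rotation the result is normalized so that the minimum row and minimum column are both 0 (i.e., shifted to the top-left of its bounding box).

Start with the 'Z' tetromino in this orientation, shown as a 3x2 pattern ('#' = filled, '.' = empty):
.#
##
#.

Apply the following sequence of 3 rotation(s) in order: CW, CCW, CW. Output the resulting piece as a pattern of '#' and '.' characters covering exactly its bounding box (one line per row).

Start:
.#
##
#.
After rotation 1 (CW):
##.
.##
After rotation 2 (CCW):
.#
##
#.
After rotation 3 (CW):
##.
.##

Answer: ##.
.##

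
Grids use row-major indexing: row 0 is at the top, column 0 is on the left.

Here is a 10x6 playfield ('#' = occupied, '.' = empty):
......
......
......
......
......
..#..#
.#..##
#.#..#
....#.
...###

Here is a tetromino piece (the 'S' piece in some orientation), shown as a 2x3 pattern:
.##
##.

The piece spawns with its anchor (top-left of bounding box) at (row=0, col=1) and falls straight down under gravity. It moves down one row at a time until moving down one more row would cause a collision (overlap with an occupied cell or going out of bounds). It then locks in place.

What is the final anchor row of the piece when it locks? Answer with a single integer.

Answer: 3

Derivation:
Spawn at (row=0, col=1). Try each row:
  row 0: fits
  row 1: fits
  row 2: fits
  row 3: fits
  row 4: blocked -> lock at row 3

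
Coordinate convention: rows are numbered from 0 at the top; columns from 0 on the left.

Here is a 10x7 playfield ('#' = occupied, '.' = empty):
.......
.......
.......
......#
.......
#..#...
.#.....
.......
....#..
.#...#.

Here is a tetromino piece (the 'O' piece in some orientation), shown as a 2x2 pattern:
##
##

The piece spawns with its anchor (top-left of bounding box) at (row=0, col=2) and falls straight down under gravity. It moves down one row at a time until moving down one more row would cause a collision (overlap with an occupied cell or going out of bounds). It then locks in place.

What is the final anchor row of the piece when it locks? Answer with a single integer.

Answer: 3

Derivation:
Spawn at (row=0, col=2). Try each row:
  row 0: fits
  row 1: fits
  row 2: fits
  row 3: fits
  row 4: blocked -> lock at row 3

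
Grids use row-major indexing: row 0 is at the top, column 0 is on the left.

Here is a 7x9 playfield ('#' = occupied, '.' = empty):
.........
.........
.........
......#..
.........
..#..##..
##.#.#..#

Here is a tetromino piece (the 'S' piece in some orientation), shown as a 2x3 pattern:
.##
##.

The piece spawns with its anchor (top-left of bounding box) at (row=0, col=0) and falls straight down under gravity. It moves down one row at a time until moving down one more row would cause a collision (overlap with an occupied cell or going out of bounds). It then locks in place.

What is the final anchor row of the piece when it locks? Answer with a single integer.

Spawn at (row=0, col=0). Try each row:
  row 0: fits
  row 1: fits
  row 2: fits
  row 3: fits
  row 4: fits
  row 5: blocked -> lock at row 4

Answer: 4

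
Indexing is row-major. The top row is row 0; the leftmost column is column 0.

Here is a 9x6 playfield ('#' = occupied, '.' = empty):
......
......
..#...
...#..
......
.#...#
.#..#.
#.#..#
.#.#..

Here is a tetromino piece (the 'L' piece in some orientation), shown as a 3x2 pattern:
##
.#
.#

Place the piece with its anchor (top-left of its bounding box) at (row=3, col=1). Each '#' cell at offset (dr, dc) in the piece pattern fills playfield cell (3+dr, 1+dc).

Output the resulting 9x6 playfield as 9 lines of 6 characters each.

Answer: ......
......
..#...
.###..
..#...
.##..#
.#..#.
#.#..#
.#.#..

Derivation:
Fill (3+0,1+0) = (3,1)
Fill (3+0,1+1) = (3,2)
Fill (3+1,1+1) = (4,2)
Fill (3+2,1+1) = (5,2)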